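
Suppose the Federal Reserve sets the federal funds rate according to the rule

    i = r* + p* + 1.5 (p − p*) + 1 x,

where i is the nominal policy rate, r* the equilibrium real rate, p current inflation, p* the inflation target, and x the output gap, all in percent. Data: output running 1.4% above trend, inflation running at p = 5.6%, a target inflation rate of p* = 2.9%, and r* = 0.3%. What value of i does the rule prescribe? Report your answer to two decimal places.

8.65%

Output 1.4% above potential → x = 1.4.
i = 0.3 + 2.9 + 1.5 × (5.6 − 2.9) + 1 × 1.4
   = 0.3 + 2.9 + 4.05 + 1.4 = 8.65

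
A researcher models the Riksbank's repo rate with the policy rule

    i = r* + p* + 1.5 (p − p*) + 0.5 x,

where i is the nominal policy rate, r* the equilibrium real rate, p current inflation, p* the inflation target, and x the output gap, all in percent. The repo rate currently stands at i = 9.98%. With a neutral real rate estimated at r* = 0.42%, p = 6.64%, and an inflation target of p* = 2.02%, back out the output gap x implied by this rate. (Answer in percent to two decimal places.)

1.22%

0.5 x = 9.98 − 0.42 − 2.02 − 1.5 × (6.64 − 2.02) = 0.61
x = 0.61 / 0.5 = 1.22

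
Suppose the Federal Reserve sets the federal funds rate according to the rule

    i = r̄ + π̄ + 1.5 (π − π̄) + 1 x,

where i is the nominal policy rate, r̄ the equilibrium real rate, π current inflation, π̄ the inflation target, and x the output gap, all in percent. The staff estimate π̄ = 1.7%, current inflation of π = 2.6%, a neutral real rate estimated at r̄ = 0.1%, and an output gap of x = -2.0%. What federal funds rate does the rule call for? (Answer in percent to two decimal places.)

i = 0.1 + 1.7 + 1.5 × (2.6 − 1.7) + 1 × (-2.0)
   = 0.1 + 1.7 + 1.35 − 2 = 1.15

1.15%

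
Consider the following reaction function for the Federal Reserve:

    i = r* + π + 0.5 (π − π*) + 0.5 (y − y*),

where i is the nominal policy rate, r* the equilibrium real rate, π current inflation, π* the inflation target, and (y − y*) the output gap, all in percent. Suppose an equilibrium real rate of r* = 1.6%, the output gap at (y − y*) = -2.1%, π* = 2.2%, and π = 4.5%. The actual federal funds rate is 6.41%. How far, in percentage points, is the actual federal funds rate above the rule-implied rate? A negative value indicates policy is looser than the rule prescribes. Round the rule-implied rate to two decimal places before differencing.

i = 1.6 + 4.5 + 0.5 × (4.5 − 2.2) + 0.5 × (-2.1)
   = 1.6 + 4.5 + 1.15 − 1.05 = 6.20
Deviation = 6.41 − 6.20 = 0.21 pp.

0.21 pp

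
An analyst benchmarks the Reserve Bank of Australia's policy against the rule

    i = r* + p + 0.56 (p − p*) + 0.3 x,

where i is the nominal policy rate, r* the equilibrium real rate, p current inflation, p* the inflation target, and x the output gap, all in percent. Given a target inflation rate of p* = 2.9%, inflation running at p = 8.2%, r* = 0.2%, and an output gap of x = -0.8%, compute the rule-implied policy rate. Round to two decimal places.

i = 0.2 + 8.2 + 0.56 × (8.2 − 2.9) + 0.3 × (-0.8)
   = 0.2 + 8.2 + 2.968 − 0.24 = 11.13

11.13%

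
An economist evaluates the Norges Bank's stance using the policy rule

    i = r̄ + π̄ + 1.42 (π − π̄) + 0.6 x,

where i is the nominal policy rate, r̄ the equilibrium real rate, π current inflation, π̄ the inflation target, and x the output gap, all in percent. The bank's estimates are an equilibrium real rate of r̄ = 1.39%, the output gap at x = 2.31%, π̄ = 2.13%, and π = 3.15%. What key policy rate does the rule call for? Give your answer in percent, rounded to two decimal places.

i = 1.39 + 2.13 + 1.42 × (3.15 − 2.13) + 0.6 × 2.31
   = 1.39 + 2.13 + 1.4484 + 1.386 = 6.35

6.35%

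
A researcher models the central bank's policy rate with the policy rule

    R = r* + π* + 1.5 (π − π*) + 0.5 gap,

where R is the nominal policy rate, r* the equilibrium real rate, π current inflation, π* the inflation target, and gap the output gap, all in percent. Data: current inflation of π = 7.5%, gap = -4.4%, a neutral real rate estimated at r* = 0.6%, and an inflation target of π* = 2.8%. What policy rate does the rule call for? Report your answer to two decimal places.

R = 0.6 + 2.8 + 1.5 × (7.5 − 2.8) + 0.5 × (-4.4)
   = 0.6 + 2.8 + 7.05 − 2.2 = 8.25

8.25%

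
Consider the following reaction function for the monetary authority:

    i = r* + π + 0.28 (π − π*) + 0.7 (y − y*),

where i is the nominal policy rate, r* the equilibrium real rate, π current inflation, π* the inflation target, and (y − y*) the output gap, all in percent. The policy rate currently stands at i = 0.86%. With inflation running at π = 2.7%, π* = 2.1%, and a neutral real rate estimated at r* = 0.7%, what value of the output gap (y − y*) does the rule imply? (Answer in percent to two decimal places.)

-3.87%

0.7 (y − y*) = 0.86 − 0.7 − 2.7 − 0.28 × (2.7 − 2.1) = -2.708
(y − y*) = -2.708 / 0.7 = -3.87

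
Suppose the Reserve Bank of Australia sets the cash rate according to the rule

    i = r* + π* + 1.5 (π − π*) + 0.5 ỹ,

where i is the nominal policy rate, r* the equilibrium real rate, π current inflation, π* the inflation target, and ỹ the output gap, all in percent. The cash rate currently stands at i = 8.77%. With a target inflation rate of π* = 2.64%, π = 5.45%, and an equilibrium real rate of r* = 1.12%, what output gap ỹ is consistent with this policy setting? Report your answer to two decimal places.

0.5 ỹ = 8.77 − 1.12 − 2.64 − 1.5 × (5.45 − 2.64) = 0.795
ỹ = 0.795 / 0.5 = 1.59

1.59%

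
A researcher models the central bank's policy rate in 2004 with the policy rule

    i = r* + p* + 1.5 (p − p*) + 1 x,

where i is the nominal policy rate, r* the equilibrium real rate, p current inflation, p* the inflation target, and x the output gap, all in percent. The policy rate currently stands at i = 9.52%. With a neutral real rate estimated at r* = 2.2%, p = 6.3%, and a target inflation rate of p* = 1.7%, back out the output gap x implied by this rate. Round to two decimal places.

-1.28%

1 x = 9.52 − 2.2 − 1.7 − 1.5 × (6.3 − 1.7) = -1.28
x = -1.28 / 1 = -1.28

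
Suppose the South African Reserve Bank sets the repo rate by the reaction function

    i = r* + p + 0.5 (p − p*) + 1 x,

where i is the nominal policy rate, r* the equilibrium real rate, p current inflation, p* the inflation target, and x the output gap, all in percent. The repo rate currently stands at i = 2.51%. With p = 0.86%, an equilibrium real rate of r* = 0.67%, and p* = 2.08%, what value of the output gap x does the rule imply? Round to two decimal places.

1.59%

1 x = 2.51 − 0.67 − 0.86 − 0.5 × (0.86 − 2.08) = 1.59
x = 1.59 / 1 = 1.59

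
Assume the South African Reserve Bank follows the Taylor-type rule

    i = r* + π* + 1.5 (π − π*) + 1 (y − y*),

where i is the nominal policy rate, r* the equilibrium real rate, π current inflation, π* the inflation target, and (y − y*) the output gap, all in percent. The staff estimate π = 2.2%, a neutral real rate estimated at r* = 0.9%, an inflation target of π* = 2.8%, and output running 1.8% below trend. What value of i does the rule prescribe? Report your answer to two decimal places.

1.00%

Output 1.8% below potential → (y − y*) = -1.8.
i = 0.9 + 2.8 + 1.5 × (2.2 − 2.8) + 1 × (-1.8)
   = 0.9 + 2.8 − 0.9 − 1.8 = 1.00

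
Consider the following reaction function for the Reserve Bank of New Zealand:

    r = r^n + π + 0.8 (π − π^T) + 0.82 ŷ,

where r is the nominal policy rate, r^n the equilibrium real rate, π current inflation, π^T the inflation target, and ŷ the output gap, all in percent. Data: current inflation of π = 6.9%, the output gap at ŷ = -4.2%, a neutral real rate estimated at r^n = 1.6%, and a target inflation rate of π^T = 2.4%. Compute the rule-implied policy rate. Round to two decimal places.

r = 1.6 + 6.9 + 0.8 × (6.9 − 2.4) + 0.82 × (-4.2)
   = 1.6 + 6.9 + 3.6 − 3.444 = 8.66

8.66%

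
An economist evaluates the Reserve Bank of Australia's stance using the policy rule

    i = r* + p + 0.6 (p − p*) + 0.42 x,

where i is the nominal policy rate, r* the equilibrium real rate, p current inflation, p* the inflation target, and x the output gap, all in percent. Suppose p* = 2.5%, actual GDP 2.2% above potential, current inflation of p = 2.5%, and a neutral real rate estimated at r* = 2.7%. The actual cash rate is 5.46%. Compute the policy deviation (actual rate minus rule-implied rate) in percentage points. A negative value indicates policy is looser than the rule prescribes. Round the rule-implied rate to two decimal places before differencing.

Output 2.2% above potential → x = 2.2.
i = 2.7 + 2.5 + 0.6 × (2.5 − 2.5) + 0.42 × 2.2
   = 2.7 + 2.5 + 0 + 0.924 = 6.12
Deviation = 5.46 − 6.12 = -0.66 pp.

-0.66 pp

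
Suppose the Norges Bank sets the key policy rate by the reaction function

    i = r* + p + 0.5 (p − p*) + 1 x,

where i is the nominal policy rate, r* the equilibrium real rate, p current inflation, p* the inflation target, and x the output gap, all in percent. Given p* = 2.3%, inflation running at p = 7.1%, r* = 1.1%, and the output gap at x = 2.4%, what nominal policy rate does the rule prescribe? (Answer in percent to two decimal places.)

13.00%

i = 1.1 + 7.1 + 0.5 × (7.1 − 2.3) + 1 × 2.4
   = 1.1 + 7.1 + 2.4 + 2.4 = 13.00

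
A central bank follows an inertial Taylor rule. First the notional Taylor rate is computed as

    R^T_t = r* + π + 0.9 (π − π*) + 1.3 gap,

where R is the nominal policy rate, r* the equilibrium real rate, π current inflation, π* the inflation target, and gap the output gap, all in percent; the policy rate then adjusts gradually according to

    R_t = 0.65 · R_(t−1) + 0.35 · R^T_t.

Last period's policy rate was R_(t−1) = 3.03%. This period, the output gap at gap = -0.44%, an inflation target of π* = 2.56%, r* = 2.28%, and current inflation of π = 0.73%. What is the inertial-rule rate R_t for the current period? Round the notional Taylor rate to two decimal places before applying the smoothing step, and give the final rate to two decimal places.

R^T_t = 2.28 + 0.73 + 0.9 × (0.73 − 2.56) + 1.3 × (-0.44)
   = 2.28 + 0.73 − 1.647 − 0.572 = 0.79
R_t = 0.65 × 3.03 + 0.35 × 0.79 = 1.9695 + 0.2765 = 2.25

2.25%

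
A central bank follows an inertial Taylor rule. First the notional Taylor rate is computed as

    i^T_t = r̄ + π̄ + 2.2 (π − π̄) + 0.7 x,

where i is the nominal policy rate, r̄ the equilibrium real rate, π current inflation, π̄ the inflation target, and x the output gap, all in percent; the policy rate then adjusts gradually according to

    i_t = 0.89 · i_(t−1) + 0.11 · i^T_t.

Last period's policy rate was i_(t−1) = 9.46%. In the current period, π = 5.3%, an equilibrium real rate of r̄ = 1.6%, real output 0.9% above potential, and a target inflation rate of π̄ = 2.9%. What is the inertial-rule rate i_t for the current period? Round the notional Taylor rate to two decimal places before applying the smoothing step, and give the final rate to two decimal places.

Output 0.9% above potential → x = 0.9.
i^T_t = 1.6 + 2.9 + 2.2 × (5.3 − 2.9) + 0.7 × 0.9
   = 1.6 + 2.9 + 5.28 + 0.63 = 10.41
i_t = 0.89 × 9.46 + 0.11 × 10.41 = 8.4194 + 1.1451 = 9.56

9.56%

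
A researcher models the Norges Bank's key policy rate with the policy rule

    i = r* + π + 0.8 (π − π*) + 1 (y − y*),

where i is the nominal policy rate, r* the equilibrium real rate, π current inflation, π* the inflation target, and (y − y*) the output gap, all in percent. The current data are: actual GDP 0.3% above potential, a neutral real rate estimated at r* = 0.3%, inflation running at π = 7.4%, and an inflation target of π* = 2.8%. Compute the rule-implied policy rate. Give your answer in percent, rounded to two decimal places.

11.68%

Output 0.3% above potential → (y − y*) = 0.3.
i = 0.3 + 7.4 + 0.8 × (7.4 − 2.8) + 1 × 0.3
   = 0.3 + 7.4 + 3.68 + 0.3 = 11.68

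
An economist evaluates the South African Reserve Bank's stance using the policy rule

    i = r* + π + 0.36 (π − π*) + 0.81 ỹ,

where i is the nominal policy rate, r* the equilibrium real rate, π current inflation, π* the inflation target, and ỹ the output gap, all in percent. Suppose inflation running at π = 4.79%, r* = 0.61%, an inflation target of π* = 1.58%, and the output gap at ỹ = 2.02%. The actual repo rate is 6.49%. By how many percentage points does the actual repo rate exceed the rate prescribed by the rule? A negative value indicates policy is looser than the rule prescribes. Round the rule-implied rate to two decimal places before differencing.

-1.70 pp

i = 0.61 + 4.79 + 0.36 × (4.79 − 1.58) + 0.81 × 2.02
   = 0.61 + 4.79 + 1.1556 + 1.6362 = 8.19
Deviation = 6.49 − 8.19 = -1.70 pp.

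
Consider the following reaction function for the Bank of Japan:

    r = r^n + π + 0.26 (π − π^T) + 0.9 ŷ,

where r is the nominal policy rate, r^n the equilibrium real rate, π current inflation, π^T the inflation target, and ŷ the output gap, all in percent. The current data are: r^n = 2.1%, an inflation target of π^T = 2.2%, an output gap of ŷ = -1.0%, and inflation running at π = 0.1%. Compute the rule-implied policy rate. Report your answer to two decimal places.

r = 2.1 + 0.1 + 0.26 × (0.1 − 2.2) + 0.9 × (-1.0)
   = 2.1 + 0.1 − 0.546 − 0.9 = 0.75

0.75%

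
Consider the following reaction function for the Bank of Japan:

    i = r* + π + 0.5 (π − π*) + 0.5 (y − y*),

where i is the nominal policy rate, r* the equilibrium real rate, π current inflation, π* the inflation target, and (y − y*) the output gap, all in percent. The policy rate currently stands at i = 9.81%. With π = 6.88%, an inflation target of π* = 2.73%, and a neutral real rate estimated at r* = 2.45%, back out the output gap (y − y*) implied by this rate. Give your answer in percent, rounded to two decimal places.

0.5 (y − y*) = 9.81 − 2.45 − 6.88 − 0.5 × (6.88 − 2.73) = -1.595
(y − y*) = -1.595 / 0.5 = -3.19

-3.19%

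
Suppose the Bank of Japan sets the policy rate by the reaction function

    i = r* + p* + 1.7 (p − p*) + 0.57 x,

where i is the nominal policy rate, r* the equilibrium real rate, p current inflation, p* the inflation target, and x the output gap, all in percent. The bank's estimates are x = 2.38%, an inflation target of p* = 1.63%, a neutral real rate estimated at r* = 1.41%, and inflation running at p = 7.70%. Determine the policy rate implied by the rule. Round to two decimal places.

i = 1.41 + 1.63 + 1.7 × (7.70 − 1.63) + 0.57 × 2.38
   = 1.41 + 1.63 + 10.319 + 1.3566 = 14.72

14.72%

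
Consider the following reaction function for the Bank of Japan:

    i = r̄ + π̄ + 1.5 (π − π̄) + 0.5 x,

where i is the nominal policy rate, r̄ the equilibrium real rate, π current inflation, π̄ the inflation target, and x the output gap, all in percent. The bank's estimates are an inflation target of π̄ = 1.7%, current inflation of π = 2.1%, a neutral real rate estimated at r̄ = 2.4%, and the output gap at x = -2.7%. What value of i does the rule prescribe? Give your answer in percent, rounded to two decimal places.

3.35%

i = 2.4 + 1.7 + 1.5 × (2.1 − 1.7) + 0.5 × (-2.7)
   = 2.4 + 1.7 + 0.6 − 1.35 = 3.35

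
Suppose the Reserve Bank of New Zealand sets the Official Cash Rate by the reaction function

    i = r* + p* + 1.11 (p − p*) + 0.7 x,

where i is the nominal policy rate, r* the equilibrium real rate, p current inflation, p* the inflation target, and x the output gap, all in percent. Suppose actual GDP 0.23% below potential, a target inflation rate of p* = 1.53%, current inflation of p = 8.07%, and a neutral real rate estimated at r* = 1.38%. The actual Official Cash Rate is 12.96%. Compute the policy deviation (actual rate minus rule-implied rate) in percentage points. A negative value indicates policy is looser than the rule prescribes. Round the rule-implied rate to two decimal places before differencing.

Output 0.23% below potential → x = -0.23.
i = 1.38 + 1.53 + 1.11 × (8.07 − 1.53) + 0.7 × (-0.23)
   = 1.38 + 1.53 + 7.2594 − 0.161 = 10.01
Deviation = 12.96 − 10.01 = 2.95 pp.

2.95 pp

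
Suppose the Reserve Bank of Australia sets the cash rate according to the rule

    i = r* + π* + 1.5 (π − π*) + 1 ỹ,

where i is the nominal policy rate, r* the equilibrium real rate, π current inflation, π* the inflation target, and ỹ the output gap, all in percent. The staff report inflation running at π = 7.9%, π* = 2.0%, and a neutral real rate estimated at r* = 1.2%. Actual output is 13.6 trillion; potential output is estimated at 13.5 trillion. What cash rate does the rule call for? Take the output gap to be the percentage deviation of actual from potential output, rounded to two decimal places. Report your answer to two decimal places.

12.79%

Output gap = 100 × (13.6 − 13.5) / 13.5 = 0.74%.
i = 1.20 + 2.00 + 1.5 × (7.90 − 2.00) + 1 × 0.74
   = 1.20 + 2 + 8.85 + 0.74 = 12.79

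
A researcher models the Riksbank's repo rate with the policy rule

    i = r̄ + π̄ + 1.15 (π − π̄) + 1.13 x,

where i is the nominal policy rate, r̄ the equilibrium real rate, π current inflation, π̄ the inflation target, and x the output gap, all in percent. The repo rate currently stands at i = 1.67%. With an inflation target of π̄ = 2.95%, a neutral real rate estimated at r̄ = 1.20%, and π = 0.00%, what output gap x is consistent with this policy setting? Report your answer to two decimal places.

1.13 x = 1.67 − 1.20 − 2.95 − 1.15 × (0.00 − 2.95) = 0.9125
x = 0.9125 / 1.13 = 0.81

0.81%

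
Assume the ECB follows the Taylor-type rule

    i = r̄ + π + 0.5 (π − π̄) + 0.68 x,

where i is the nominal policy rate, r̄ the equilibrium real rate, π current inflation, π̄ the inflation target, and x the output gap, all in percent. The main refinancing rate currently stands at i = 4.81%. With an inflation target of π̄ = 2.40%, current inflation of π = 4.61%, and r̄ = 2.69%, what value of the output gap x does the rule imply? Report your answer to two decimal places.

-5.29%

0.68 x = 4.81 − 2.69 − 4.61 − 0.5 × (4.61 − 2.40) = -3.595
x = -3.595 / 0.68 = -5.29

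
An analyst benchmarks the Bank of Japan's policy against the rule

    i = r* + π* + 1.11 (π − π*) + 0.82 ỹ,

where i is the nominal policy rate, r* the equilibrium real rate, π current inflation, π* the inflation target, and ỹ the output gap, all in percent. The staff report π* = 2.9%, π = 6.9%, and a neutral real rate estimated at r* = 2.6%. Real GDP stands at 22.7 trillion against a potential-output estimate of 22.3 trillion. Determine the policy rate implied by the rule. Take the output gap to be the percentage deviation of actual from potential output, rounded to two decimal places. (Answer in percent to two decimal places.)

Output gap = 100 × (22.7 − 22.3) / 22.3 = 1.79%.
i = 2.60 + 2.90 + 1.11 × (6.90 − 2.90) + 0.82 × 1.79
   = 2.60 + 2.9 + 4.44 + 1.4678 = 11.41

11.41%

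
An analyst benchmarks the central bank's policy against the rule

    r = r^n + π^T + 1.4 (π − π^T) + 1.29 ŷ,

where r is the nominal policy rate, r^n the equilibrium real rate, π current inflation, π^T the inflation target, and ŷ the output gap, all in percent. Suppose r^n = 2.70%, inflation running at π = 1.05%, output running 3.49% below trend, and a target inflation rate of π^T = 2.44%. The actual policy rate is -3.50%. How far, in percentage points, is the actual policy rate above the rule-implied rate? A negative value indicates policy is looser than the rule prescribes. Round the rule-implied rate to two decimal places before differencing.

-2.19 pp

Output 3.49% below potential → ŷ = -3.49.
r = 2.70 + 2.44 + 1.4 × (1.05 − 2.44) + 1.29 × (-3.49)
   = 2.70 + 2.44 − 1.946 − 4.5021 = -1.31
Deviation = -3.50 − (-1.31) = -2.19 pp.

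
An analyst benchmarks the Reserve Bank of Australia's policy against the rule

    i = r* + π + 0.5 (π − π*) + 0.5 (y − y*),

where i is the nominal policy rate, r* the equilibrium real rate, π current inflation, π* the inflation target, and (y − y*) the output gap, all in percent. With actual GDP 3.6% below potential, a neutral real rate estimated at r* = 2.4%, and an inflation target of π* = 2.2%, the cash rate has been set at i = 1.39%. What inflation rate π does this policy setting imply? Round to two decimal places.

Output 3.6% below potential → (y − y*) = -3.6.
Collecting π: i = r* + (1 + 0.5) π − 0.5 π* + 0.5 (y − y*)
1.5 π = 1.39 − 2.4 + 0.5 × 2.2 − 0.5 × (-3.6) = 1.89
π = 1.89 / 1.5 = 1.26

1.26%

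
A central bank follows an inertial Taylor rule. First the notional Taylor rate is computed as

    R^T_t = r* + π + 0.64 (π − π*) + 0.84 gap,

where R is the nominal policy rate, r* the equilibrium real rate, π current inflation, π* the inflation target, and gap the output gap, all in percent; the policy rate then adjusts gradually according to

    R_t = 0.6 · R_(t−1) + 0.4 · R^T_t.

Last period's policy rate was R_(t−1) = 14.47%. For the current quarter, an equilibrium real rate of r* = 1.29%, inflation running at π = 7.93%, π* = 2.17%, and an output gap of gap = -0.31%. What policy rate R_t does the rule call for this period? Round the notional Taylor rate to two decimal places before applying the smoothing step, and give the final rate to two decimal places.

R^T_t = 1.29 + 7.93 + 0.64 × (7.93 − 2.17) + 0.84 × (-0.31)
   = 1.29 + 7.93 + 3.6864 − 0.2604 = 12.65
R_t = 0.6 × 14.47 + 0.4 × 12.65 = 8.682 + 5.06 = 13.74

13.74%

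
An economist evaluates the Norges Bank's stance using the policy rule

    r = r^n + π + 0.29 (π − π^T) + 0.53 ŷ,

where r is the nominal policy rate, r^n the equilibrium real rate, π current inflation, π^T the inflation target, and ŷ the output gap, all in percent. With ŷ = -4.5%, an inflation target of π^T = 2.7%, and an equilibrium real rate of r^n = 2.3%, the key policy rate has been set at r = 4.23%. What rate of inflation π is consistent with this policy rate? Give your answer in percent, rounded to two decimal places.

Collecting π: r = r^n + (1 + 0.29) π − 0.29 π^T + 0.53 ŷ
1.29 π = 4.23 − 2.3 + 0.29 × 2.7 − 0.53 × (-4.5) = 5.098
π = 5.098 / 1.29 = 3.95

3.95%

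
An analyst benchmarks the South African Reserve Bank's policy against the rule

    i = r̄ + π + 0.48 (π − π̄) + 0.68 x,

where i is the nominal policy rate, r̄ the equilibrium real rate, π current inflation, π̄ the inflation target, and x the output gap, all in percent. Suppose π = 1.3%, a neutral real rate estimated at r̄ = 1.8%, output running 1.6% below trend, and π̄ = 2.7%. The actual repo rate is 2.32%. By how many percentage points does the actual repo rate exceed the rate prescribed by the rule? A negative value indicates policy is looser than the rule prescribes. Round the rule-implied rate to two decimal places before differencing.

0.98 pp

Output 1.6% below potential → x = -1.6.
i = 1.8 + 1.3 + 0.48 × (1.3 − 2.7) + 0.68 × (-1.6)
   = 1.8 + 1.3 − 0.672 − 1.088 = 1.34
Deviation = 2.32 − 1.34 = 0.98 pp.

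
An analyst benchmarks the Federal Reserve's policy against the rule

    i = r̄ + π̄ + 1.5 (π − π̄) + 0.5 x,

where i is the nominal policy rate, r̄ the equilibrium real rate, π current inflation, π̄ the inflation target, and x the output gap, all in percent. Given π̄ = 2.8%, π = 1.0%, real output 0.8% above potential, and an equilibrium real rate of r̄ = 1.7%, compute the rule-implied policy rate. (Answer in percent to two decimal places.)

Output 0.8% above potential → x = 0.8.
i = 1.7 + 2.8 + 1.5 × (1.0 − 2.8) + 0.5 × 0.8
   = 1.7 + 2.8 − 2.7 + 0.4 = 2.20

2.20%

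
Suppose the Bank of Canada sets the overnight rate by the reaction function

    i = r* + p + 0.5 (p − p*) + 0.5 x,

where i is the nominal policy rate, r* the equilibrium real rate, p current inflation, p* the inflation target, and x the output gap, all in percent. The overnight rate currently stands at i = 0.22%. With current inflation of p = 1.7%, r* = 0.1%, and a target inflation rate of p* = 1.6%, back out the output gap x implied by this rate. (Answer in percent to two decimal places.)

-3.26%

0.5 x = 0.22 − 0.1 − 1.7 − 0.5 × (1.7 − 1.6) = -1.63
x = -1.63 / 0.5 = -3.26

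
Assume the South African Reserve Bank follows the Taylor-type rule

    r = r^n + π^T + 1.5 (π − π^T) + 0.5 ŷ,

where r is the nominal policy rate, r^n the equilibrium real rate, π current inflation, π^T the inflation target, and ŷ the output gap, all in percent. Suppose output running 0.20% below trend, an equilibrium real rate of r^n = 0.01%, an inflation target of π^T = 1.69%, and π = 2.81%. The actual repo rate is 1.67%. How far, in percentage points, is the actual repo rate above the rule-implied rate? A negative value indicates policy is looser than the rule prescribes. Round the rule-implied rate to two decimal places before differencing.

-1.61 pp

Output 0.20% below potential → ŷ = -0.20.
r = 0.01 + 1.69 + 1.5 × (2.81 − 1.69) + 0.5 × (-0.20)
   = 0.01 + 1.69 + 1.68 − 0.1 = 3.28
Deviation = 1.67 − 3.28 = -1.61 pp.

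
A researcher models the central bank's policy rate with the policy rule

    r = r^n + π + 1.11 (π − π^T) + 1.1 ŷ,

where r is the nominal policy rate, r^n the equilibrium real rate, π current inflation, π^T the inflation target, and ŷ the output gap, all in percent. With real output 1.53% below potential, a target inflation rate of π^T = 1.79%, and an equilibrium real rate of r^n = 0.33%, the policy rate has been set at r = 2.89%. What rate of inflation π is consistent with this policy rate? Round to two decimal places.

2.95%

Output 1.53% below potential → ŷ = -1.53.
Collecting π: r = r^n + (1 + 1.11) π − 1.11 π^T + 1.1 ŷ
2.11 π = 2.89 − 0.33 + 1.11 × 1.79 − 1.1 × (-1.53) = 6.2299
π = 6.2299 / 2.11 = 2.95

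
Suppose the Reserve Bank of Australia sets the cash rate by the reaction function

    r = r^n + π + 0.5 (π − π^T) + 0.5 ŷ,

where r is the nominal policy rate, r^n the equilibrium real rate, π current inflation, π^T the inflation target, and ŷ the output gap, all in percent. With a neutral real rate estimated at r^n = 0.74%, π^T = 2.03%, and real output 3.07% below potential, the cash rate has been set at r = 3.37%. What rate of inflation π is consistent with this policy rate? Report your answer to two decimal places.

3.45%

Output 3.07% below potential → ŷ = -3.07.
Collecting π: r = r^n + (1 + 0.5) π − 0.5 π^T + 0.5 ŷ
1.5 π = 3.37 − 0.74 + 0.5 × 2.03 − 0.5 × (-3.07) = 5.18
π = 5.18 / 1.5 = 3.45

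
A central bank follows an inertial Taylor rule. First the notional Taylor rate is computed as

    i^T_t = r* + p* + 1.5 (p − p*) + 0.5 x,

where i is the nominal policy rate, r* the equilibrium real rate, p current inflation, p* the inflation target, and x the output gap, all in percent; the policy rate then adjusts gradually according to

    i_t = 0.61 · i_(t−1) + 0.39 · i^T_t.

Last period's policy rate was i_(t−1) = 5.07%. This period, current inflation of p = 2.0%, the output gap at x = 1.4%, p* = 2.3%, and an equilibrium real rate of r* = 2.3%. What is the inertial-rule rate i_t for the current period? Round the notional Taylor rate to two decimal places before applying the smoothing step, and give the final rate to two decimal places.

4.98%

i^T_t = 2.3 + 2.3 + 1.5 × (2.0 − 2.3) + 0.5 × 1.4
   = 2.3 + 2.3 − 0.45 + 0.7 = 4.85
i_t = 0.61 × 5.07 + 0.39 × 4.85 = 3.0927 + 1.8915 = 4.98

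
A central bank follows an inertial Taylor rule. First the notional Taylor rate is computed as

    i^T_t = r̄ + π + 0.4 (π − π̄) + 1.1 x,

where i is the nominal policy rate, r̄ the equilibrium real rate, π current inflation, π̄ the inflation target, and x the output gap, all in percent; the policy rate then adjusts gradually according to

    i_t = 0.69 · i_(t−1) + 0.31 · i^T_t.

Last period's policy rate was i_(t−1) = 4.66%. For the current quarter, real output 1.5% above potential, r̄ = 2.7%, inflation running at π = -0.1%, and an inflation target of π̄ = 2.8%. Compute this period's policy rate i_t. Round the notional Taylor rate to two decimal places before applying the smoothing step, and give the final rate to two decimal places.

4.17%

Output 1.5% above potential → x = 1.5.
i^T_t = 2.7 + (-0.1) + 0.4 × (-0.1 − 2.8) + 1.1 × 1.5
   = 2.7 − 0.1 − 1.16 + 1.65 = 3.09
i_t = 0.69 × 4.66 + 0.31 × 3.09 = 3.2154 + 0.9579 = 4.17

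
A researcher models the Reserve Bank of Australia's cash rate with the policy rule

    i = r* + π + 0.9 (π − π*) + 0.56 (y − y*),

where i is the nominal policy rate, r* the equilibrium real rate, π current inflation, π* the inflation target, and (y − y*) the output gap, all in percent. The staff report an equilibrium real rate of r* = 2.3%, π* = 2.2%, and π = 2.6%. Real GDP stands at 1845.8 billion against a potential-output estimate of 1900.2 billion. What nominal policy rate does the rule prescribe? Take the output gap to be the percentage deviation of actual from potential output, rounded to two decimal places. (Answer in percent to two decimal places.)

3.66%

Output gap = 100 × (1845.8 − 1900.2) / 1900.2 = -2.86%.
i = 2.30 + 2.60 + 0.9 × (2.60 − 2.20) + 0.56 × (-2.86)
   = 2.30 + 2.6 + 0.36 − 1.6016 = 3.66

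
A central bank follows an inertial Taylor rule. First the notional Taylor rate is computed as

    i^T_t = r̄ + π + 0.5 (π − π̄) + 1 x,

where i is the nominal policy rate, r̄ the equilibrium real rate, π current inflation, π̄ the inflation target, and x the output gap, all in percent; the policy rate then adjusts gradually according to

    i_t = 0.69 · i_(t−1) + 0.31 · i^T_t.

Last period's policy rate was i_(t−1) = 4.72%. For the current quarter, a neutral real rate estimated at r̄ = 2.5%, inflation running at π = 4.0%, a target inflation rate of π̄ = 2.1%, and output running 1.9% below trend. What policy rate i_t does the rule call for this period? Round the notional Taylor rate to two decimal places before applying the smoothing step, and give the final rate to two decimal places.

4.98%

Output 1.9% below potential → x = -1.9.
i^T_t = 2.5 + 4.0 + 0.5 × (4.0 − 2.1) + 1 × (-1.9)
   = 2.5 + 4 + 0.95 − 1.9 = 5.55
i_t = 0.69 × 4.72 + 0.31 × 5.55 = 3.2568 + 1.7205 = 4.98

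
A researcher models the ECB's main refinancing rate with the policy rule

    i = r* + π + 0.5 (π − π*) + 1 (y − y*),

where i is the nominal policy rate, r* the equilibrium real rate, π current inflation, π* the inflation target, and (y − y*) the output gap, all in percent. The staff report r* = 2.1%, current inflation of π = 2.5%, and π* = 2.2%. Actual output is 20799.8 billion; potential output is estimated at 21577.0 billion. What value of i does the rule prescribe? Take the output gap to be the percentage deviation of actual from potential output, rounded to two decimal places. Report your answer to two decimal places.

Output gap = 100 × (20799.8 − 21577.0) / 21577.0 = -3.60%.
i = 2.10 + 2.50 + 0.5 × (2.50 − 2.20) + 1 × (-3.60)
   = 2.10 + 2.5 + 0.15 − 3.6 = 1.15

1.15%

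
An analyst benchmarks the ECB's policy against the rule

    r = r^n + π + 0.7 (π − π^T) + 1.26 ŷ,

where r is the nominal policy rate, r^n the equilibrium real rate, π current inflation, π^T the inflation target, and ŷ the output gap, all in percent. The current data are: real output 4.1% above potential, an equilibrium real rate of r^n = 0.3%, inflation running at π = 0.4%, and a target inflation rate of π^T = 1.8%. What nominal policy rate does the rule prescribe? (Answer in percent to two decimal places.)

Output 4.1% above potential → ŷ = 4.1.
r = 0.3 + 0.4 + 0.7 × (0.4 − 1.8) + 1.26 × 4.1
   = 0.3 + 0.4 − 0.98 + 5.166 = 4.89

4.89%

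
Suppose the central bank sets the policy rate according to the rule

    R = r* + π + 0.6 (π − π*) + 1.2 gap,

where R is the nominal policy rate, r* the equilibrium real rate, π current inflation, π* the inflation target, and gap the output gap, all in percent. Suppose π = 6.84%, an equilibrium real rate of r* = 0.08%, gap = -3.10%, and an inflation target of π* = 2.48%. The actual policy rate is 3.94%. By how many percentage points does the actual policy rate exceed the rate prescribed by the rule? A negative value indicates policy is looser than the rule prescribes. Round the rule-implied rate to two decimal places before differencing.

R = 0.08 + 6.84 + 0.6 × (6.84 − 2.48) + 1.2 × (-3.10)
   = 0.08 + 6.84 + 2.616 − 3.72 = 5.82
Deviation = 3.94 − 5.82 = -1.88 pp.

-1.88 pp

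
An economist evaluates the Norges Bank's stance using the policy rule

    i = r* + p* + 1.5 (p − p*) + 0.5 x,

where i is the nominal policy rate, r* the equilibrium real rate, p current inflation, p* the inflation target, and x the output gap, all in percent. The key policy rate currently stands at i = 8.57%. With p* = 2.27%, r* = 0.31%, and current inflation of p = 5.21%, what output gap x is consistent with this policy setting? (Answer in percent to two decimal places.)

3.16%

0.5 x = 8.57 − 0.31 − 2.27 − 1.5 × (5.21 − 2.27) = 1.58
x = 1.58 / 0.5 = 3.16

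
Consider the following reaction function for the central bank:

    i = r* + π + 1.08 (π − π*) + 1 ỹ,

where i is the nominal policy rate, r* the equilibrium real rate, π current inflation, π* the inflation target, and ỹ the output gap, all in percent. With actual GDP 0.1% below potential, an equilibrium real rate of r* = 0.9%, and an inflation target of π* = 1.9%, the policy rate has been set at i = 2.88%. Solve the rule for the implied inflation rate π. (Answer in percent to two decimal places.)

1.99%

Output 0.1% below potential → ỹ = -0.1.
Collecting π: i = r* + (1 + 1.08) π − 1.08 π* + 1 ỹ
2.08 π = 2.88 − 0.9 + 1.08 × 1.9 − 1 × (-0.1) = 4.132
π = 4.132 / 2.08 = 1.99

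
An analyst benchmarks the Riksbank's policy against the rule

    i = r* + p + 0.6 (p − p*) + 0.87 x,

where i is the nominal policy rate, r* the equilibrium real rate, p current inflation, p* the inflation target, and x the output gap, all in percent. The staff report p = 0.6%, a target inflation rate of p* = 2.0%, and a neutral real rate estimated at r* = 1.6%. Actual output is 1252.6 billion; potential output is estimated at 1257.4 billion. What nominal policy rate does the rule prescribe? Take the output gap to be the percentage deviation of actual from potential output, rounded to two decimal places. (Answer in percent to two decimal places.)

Output gap = 100 × (1252.6 − 1257.4) / 1257.4 = -0.38%.
i = 1.60 + 0.60 + 0.6 × (0.60 − 2.00) + 0.87 × (-0.38)
   = 1.60 + 0.6 − 0.84 − 0.3306 = 1.03

1.03%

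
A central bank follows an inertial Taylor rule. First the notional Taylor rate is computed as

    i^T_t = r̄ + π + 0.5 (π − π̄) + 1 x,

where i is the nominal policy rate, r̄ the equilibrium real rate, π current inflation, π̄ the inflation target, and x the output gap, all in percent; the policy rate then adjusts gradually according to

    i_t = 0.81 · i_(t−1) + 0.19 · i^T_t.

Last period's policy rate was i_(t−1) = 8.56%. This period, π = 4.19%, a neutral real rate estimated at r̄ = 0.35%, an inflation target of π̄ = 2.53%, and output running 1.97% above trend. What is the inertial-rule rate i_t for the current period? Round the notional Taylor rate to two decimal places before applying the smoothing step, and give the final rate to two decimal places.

Output 1.97% above potential → x = 1.97.
i^T_t = 0.35 + 4.19 + 0.5 × (4.19 − 2.53) + 1 × 1.97
   = 0.35 + 4.19 + 0.83 + 1.97 = 7.34
i_t = 0.81 × 8.56 + 0.19 × 7.34 = 6.9336 + 1.3946 = 8.33

8.33%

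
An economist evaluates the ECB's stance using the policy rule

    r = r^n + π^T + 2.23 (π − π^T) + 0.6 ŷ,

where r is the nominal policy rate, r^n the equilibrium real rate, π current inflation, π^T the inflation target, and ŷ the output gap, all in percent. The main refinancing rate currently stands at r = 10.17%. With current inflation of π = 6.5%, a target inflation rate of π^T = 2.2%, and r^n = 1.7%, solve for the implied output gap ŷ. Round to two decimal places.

-5.53%

0.6 ŷ = 10.17 − 1.7 − 2.2 − 2.23 × (6.5 − 2.2) = -3.319
ŷ = -3.319 / 0.6 = -5.53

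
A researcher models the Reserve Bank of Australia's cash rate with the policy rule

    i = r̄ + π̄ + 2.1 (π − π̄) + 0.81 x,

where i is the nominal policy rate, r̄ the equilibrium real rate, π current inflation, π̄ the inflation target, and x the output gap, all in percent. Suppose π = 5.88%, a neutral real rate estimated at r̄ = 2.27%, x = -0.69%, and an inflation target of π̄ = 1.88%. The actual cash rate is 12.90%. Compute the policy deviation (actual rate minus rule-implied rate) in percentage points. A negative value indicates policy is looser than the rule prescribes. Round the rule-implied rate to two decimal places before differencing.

0.91 pp

i = 2.27 + 1.88 + 2.1 × (5.88 − 1.88) + 0.81 × (-0.69)
   = 2.27 + 1.88 + 8.4 − 0.5589 = 11.99
Deviation = 12.90 − 11.99 = 0.91 pp.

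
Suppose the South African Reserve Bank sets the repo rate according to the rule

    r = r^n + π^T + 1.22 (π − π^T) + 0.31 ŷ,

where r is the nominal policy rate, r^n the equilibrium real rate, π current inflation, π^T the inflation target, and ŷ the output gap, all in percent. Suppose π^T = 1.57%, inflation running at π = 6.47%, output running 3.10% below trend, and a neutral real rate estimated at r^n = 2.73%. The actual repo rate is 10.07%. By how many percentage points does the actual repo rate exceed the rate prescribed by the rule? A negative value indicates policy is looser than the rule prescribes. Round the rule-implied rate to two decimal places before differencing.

0.75 pp

Output 3.10% below potential → ŷ = -3.10.
r = 2.73 + 1.57 + 1.22 × (6.47 − 1.57) + 0.31 × (-3.10)
   = 2.73 + 1.57 + 5.978 − 0.961 = 9.32
Deviation = 10.07 − 9.32 = 0.75 pp.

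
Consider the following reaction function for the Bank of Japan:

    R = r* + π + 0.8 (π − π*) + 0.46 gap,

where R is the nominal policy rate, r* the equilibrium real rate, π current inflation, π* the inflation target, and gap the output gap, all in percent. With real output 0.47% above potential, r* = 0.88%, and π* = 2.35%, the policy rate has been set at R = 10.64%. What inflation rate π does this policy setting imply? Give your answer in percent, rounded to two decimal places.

Output 0.47% above potential → gap = 0.47.
Collecting π: R = r* + (1 + 0.8) π − 0.8 π* + 0.46 gap
1.8 π = 10.64 − 0.88 + 0.8 × 2.35 − 0.46 × 0.47 = 11.4238
π = 11.4238 / 1.8 = 6.35

6.35%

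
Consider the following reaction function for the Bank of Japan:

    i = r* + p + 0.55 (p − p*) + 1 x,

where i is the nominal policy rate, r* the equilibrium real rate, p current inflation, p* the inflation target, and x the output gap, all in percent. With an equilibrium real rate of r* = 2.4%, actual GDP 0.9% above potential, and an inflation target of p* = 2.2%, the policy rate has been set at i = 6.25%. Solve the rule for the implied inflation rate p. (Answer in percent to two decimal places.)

2.68%

Output 0.9% above potential → x = 0.9.
Collecting p: i = r* + (1 + 0.55) p − 0.55 p* + 1 x
1.55 p = 6.25 − 2.4 + 0.55 × 2.2 − 1 × 0.9 = 4.16
p = 4.16 / 1.55 = 2.68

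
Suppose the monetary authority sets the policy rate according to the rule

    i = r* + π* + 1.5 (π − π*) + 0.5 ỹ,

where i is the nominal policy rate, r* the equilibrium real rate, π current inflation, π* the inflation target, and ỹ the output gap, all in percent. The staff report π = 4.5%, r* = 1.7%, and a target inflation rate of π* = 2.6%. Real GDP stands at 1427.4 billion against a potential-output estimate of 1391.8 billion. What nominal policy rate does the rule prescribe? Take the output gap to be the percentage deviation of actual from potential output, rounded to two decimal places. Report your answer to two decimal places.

Output gap = 100 × (1427.4 − 1391.8) / 1391.8 = 2.56%.
i = 1.70 + 2.60 + 1.5 × (4.50 − 2.60) + 0.5 × 2.56
   = 1.70 + 2.6 + 2.85 + 1.28 = 8.43

8.43%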